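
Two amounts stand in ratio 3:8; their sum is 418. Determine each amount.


Let A = 3k, B = 8k.
3k + 8k = 418
11k = 418 → k = 418/11 = 38
A = 3×38 = 114, B = 8×38 = 304
= A = 114, B = 304

A = 114, B = 304


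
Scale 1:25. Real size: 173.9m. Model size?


Model size = real / scale
= 173.9 / 25
= 6.9560 m

6.9560 m


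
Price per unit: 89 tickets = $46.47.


Unit rate = total / quantity
= 46.47 / 89
= $0.52 per unit

$0.52 per unit


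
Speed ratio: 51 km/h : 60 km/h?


Ratio = 51:60
GCD = 3
Simplified = 17:20
Time ratio (same distance) = 20:17
Speed ratio = 17:20

17:20


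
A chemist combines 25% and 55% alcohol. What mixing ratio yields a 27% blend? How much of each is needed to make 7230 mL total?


Let x parts of 25% mix with y parts of 55%.
25x + 55y = 27(x + y)
25x + 55y = 27x + 27y
x(25 - 27) = y(27 - 55)
x/y = (55 - 27)/(27 - 25) = 28/2
Simplify: 14:1
Total parts = 15; one part = 7230/15 = 482.00 mL
25% solution: 14×482.00 = 6748.00 mL
55% solution: 1×482.00 = 482.00 mL
= ratio 14:1; 6748.00 mL and 482.00 mL

ratio 14:1; 6748.00 mL and 482.00 mL


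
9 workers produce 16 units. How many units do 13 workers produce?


Direct proportion: y/x = constant
k = 16/9 ≈ 1.7778
y₂ = k × 13 = 16 × 13 / 9 = 208/9
≈ 23.11

23.11


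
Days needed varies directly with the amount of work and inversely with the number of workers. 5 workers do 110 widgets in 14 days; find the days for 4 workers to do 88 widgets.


Days ∝ work / workers, so d₂ = d₁ × (m₁/m₂) × (w₂/w₁)
Workers factor (inverse): 5/4 = 1.2500
Work factor (direct): 88/110 = 0.8000
d₂ = 14 × 5/4 × 88/110 = (14 × 5 × 88) / (4 × 110) = 6160/440
= 14.00 days

14.00 days


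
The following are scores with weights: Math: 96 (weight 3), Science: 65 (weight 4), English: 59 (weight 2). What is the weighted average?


Numerator = 96×3 + 65×4 + 59×2
= 288 + 260 + 118
= 666
Total weight = 9
Weighted avg = 666/9
= 74.00

74.00


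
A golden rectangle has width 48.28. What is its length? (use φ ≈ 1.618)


φ = (1 + √5) / 2 ≈ 1.618
Length = width × φ = 48.28 × 1.618 = 78.11704
≈ 78.12

78.12


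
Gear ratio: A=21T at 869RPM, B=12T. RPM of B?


Gear ratio = 21:12 = 7:4
RPM_B = RPM_A × (teeth_A / teeth_B)
= 869 × (21/12)
= 1520.8 RPM

1520.8 RPM


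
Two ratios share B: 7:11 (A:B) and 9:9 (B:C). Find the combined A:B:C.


Match B: multiply A:B by 9 → 63:99
Multiply B:C by 11 → 99:99
Combined: 63:99:99
GCD = 9
= 7:11:11

7:11:11


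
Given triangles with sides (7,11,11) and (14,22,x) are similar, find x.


Scale factor = 14/7 = 2
Missing side = 11 × 2
= 22.0

22.0


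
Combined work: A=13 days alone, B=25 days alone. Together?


Rate of A = 1/13 per day
Rate of B = 1/25 per day
Combined rate = 1/13 + 1/25 = 38/325 ≈ 0.1169 per day
Days = 1 / combined rate = 325/38
≈ 8.55 days

8.55 days


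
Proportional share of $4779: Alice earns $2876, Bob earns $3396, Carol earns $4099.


Total income = 2876 + 3396 + 4099 = $10371
Alice: $4779 × 2876/10371 = $1325.27
Bob: $4779 × 3396/10371 = $1564.89
Carol: $4779 × 4099/10371 = $1888.84
= Alice: $1325.27, Bob: $1564.89, Carol: $1888.84

Alice: $1325.27, Bob: $1564.89, Carol: $1888.84


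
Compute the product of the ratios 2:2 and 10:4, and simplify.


Compound ratio = (2×10) : (2×4)
= 20:8
GCD = 4
= 5:2

5:2


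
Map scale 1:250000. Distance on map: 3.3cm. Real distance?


Real distance = map distance × scale
= 3.3cm × 250000
= 825000 cm = 8250.0 m
= 8.250 km

8.250 km


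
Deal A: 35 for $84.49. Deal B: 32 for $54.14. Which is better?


Deal A: $84.49/35 = $2.4140/unit
Deal B: $54.14/32 = $1.6919/unit
B is cheaper per unit
= Deal B

Deal B


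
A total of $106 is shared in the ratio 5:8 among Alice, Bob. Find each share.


Total parts = 5 + 8 = 13
Alice: 106 × 5/13 = 40.77
Bob: 106 × 8/13 = 65.23
= Alice: $40.77, Bob: $65.23

Alice: $40.77, Bob: $65.23


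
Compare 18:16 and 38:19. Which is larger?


18/16 = 1.1250
38/19 = 2.0000
1.1250 < 2.0000, so 18:16 is less
= 38:19

38:19


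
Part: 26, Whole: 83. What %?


Percentage = (part / whole) × 100
= (26 / 83) × 100
≈ 31.33%

31.33%


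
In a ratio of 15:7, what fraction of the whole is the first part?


Total parts = 15 + 7 = 22
First part: 15/22 = 15/22
= 15/22

15/22


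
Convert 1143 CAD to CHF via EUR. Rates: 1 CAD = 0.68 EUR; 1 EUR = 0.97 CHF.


Step 1: 1143 CAD × 0.68 = 777.24 EUR
Step 2: 777.24 EUR × 0.97 = 753.92 CHF
Implied rate CAD→CHF = 0.68 × 0.97 = 0.6596
= 753.92 CHF

753.92 CHF


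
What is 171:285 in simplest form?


GCD(171, 285) = 57
171/57 : 285/57
= 3:5

3:5


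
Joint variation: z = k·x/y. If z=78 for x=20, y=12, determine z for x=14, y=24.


z = k·x/y
Solve for k using the known point: k = z·y/x = 78×12/20 = 936/20 = 46.8000
Now evaluate at x=14, y=24:
z = k × 14 / 24 = (936 × 14) / (20 × 24) = 13104/480
= 27.3000

27.3000


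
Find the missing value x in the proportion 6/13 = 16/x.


Cross multiply: 6 × x = 13 × 16
6x = 208
x = 208 / 6
= 34.67

34.67


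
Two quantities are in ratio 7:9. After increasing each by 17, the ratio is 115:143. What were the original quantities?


Let A = 7k, B = 9k.
(7k + 17) / (9k + 17) = 115/143
Cross-multiply: 143(7k + 17) = 115(9k + 17)
1001k + 2431 = 1035k + 1955
1001k - 1035k = 1955 - 2431
-34k = -476
k = -476/-34 = 14
A = 7×14 = 98, B = 9×14 = 126
= A = 98, B = 126

A = 98, B = 126


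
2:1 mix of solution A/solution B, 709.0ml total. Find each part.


Total parts = 2 + 1 = 3
solution A: 709.0 × 2/3 = 472.7ml
solution B: 709.0 × 1/3 = 236.3ml
= 472.7ml and 236.3ml

472.7ml and 236.3ml


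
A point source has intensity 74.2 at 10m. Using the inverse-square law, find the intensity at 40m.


I₁d₁² = I₂d₂²
I₂ = I₁ × (d₁/d₂)²
= 74.2 × (10/40)²
= 74.2 × 100/1600
= 7420/1600
= 4.6375

4.6375


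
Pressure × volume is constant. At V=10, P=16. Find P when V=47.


Inverse proportion: x × y = constant
k = 10 × 16 = 160
y₂ = k / 47 = 160 / 47
= 3.40

3.40


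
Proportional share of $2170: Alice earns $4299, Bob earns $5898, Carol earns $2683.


Total income = 4299 + 5898 + 2683 = $12880
Alice: $2170 × 4299/12880 = $724.29
Bob: $2170 × 5898/12880 = $993.68
Carol: $2170 × 2683/12880 = $452.03
= Alice: $724.29, Bob: $993.68, Carol: $452.03

Alice: $724.29, Bob: $993.68, Carol: $452.03


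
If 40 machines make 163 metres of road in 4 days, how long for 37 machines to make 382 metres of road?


Days ∝ work / workers, so d₂ = d₁ × (m₁/m₂) × (w₂/w₁)
Workers factor (inverse): 40/37 ≈ 1.0811
Work factor (direct): 382/163 ≈ 2.3436
d₂ = 4 × 40/37 × 382/163 = (4 × 40 × 382) / (37 × 163) = 61120/6031
≈ 10.13 days

10.13 days


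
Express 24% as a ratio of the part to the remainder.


24% means 24 parts out of 100; remainder = 76
Part : remainder = 24:76
GCD = 4
= 6:19

6:19


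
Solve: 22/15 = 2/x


Cross multiply: 22 × x = 15 × 2
22x = 30
x = 30 / 22
= 1.36

1.36


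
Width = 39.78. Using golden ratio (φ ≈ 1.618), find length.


φ = (1 + √5) / 2 ≈ 1.618
Length = width × φ = 39.78 × 1.618 = 64.36404
≈ 64.36

64.36


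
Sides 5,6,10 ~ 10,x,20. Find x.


Scale factor = 10/5 = 2
Missing side = 6 × 2
= 12.0

12.0


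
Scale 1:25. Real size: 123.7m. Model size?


Model size = real / scale
= 123.7 / 25
= 4.9480 m

4.9480 m


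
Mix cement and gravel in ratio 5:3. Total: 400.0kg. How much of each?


Total parts = 5 + 3 = 8
cement: 400.0 × 5/8 = 250.0kg
gravel: 400.0 × 3/8 = 150.0kg
= 250.0kg and 150.0kg

250.0kg and 150.0kg


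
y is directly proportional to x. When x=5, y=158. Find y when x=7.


Direct proportion: y/x = constant
k = 158/5 = 31.6000
y₂ = k × 7 = 158 × 7 / 5 = 1106/5
= 221.20

221.20


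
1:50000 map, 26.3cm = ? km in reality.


Real distance = map distance × scale
= 26.3cm × 50000
= 1315000 cm = 13150.0 m
= 13.150 km

13.150 km


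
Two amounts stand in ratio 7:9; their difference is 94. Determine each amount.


Let A = 7k, B = 9k.
9k - 7k = 94
2k = 94 → k = 94/2 = 47
A = 7×47 = 329, B = 9×47 = 423
= A = 329, B = 423

A = 329, B = 423


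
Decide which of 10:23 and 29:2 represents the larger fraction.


10/23 = 0.4348
29/2 = 14.5000
0.4348 < 14.5000, so 10:23 is less
= 29:2

29:2


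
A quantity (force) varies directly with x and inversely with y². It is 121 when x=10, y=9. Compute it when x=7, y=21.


z = k·x/y²
Solve for k using the known point: k = z·y²/x = 121×81/10 = 9801/10 = 980.1000
Now evaluate at x=7, y=21:
z = k × 7 / 441 = (9801 × 7) / (10 × 441) = 68607/4410
≈ 15.5571

15.5571


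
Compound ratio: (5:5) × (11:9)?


Compound ratio = (5×11) : (5×9)
= 55:45
GCD = 5
= 11:9

11:9


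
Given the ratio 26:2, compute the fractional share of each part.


Total parts = 26 + 2 = 28
First part: 26/28 = 13/14
Second part: 2/28 = 1/14
= 13/14 and 1/14

13/14 and 1/14


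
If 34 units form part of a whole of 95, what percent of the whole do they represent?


Percentage = (part / whole) × 100
= (34 / 95) × 100
≈ 35.79%

35.79%


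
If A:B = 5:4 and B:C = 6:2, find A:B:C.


Match B: multiply A:B by 6 → 30:24
Multiply B:C by 4 → 24:8
Combined: 30:24:8
GCD = 2
= 15:12:4

15:12:4


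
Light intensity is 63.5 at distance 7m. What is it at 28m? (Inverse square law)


I₁d₁² = I₂d₂²
I₂ = I₁ × (d₁/d₂)²
= 63.5 × (7/28)²
= 63.5 × 49/784
= 3111.5/784
≈ 3.9688

3.9688


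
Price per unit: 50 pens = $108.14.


Unit rate = total / quantity
= 108.14 / 50
= $2.16 per unit

$2.16 per unit


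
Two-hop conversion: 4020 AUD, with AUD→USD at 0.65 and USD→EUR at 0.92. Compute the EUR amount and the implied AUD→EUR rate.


Step 1: 4020 AUD × 0.65 = 2613.00 USD
Step 2: 2613.00 USD × 0.92 = 2403.96 EUR
Implied rate AUD→EUR = 0.65 × 0.92 = 0.5980
= 2403.96 EUR; implied rate 0.5980 EUR/AUD

2403.96 EUR; implied rate 0.5980 EUR/AUD


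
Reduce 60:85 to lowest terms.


GCD(60, 85) = 5
60/5 : 85/5
= 12:17

12:17


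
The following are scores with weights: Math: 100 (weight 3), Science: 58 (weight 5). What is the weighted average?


Numerator = 100×3 + 58×5
= 300 + 290
= 590
Total weight = 8
Weighted avg = 590/8
= 73.75

73.75


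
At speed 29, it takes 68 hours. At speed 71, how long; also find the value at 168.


Inverse proportion: x × y = constant
k = 29 × 68 = 1972
At x=71: k/71 = 27.77
At x=168: k/168 = 11.74
= 27.77 and 11.74

27.77 and 11.74


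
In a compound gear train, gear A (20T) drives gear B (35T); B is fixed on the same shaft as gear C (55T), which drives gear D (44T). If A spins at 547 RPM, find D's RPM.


Stage 1: RPM_B = RPM_A × t_A/t_B = 547 × 20/35 = 10940/35 ≈ 312.57
B and C share a shaft → RPM_C = RPM_B
Stage 2: RPM_D = RPM_C × t_C/t_D = RPM_A × (t_A×t_C)/(t_B×t_D)
Overall ratio = (20×55)/(35×44) = 1100/1540
RPM_D = 547 × 1100/1540 = 601700/1540
≈ 390.71 RPM

390.71 RPM


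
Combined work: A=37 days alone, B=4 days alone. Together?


Rate of A = 1/37 per day
Rate of B = 1/4 per day
Combined rate = 1/37 + 1/4 = 41/148 ≈ 0.2770 per day
Days = 1 / combined rate = 148/41
≈ 3.61 days

3.61 days


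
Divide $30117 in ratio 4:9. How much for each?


Total parts = 4 + 9 = 13
Part 1: 30117 × 4/13 = 9266.77
Part 2: 30117 × 9/13 = 20850.23
= Part 1: $9266.77, Part 2: $20850.23

Part 1: $9266.77, Part 2: $20850.23


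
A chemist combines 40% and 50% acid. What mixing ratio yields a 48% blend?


Let x parts of 40% mix with y parts of 50%.
40x + 50y = 48(x + y)
40x + 50y = 48x + 48y
x(40 - 48) = y(48 - 50)
x/y = (50 - 48)/(48 - 40) = 2/8
Simplify: 1:4
= 1:4

1:4


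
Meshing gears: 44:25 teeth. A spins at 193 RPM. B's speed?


Gear ratio = 44:25 = 44:25
RPM_B = RPM_A × (teeth_A / teeth_B)
= 193 × (44/25)
= 339.7 RPM

339.7 RPM


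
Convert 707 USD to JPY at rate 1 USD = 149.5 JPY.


Amount × rate = 707 × 149.5
= 105696.50 JPY

105696.50 JPY


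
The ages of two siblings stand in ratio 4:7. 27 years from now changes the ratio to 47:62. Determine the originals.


Let A = 4k, B = 7k.
(4k + 27) / (7k + 27) = 47/62
Cross-multiply: 62(4k + 27) = 47(7k + 27)
248k + 1674 = 329k + 1269
248k - 329k = 1269 - 1674
-81k = -405
k = -405/-81 = 5
A = 4×5 = 20, B = 7×5 = 35
= A = 20, B = 35

A = 20, B = 35


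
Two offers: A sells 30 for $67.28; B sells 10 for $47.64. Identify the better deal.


Deal A: $67.28/30 = $2.2427/unit
Deal B: $47.64/10 = $4.7640/unit
A is cheaper per unit
= Deal A

Deal A


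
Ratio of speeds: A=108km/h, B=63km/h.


Ratio = 108:63
GCD = 9
Simplified = 12:7
Time ratio (same distance) = 7:12
Speed ratio = 12:7

12:7


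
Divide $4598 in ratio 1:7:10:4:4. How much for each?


Total parts = 1 + 7 + 10 + 4 + 4 = 26
Part 1: 4598 × 1/26 = 176.85
Part 2: 4598 × 7/26 = 1237.92
Part 3: 4598 × 10/26 = 1768.46
Part 4: 4598 × 4/26 = 707.38
Part 5: 4598 × 4/26 = 707.38
= Part 1: $176.85, Part 2: $1237.92, Part 3: $1768.46, Part 4: $707.38, Part 5: $707.38

Part 1: $176.85, Part 2: $1237.92, Part 3: $1768.46, Part 4: $707.38, Part 5: $707.38


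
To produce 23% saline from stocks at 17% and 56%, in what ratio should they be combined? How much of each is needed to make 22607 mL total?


Let x parts of 17% mix with y parts of 56%.
17x + 56y = 23(x + y)
17x + 56y = 23x + 23y
x(17 - 23) = y(23 - 56)
x/y = (56 - 23)/(23 - 17) = 33/6
Simplify: 11:2
Total parts = 13; one part = 22607/13 = 1739.00 mL
17% solution: 11×1739.00 = 19129.00 mL
56% solution: 2×1739.00 = 3478.00 mL
= ratio 11:2; 19129.00 mL and 3478.00 mL

ratio 11:2; 19129.00 mL and 3478.00 mL


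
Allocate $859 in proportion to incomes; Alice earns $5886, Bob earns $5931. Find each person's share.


Total income = 5886 + 5931 = $11817
Alice: $859 × 5886/11817 = $427.86
Bob: $859 × 5931/11817 = $431.14
= Alice: $427.86, Bob: $431.14

Alice: $427.86, Bob: $431.14


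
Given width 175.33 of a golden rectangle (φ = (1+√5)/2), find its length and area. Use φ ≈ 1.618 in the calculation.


φ = (1 + √5) / 2 ≈ 1.618
Length = width × φ = 175.33 × 1.618 = 283.68394
≈ 283.68
Area = width × length = 175.33 × 283.68394 = 49738.3052002 ≈ 49738.31
= Length: 283.68, Area: 49738.31

Length: 283.68, Area: 49738.31


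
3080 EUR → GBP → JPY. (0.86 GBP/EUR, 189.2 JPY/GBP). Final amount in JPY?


Step 1: 3080 EUR × 0.86 = 2648.80 GBP
Step 2: 2648.80 GBP × 189.2 = 501152.96 JPY
Implied rate EUR→JPY = 0.86 × 189.2 = 162.7120
= 501152.96 JPY

501152.96 JPY


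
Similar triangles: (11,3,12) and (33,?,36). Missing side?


Scale factor = 33/11 = 3
Missing side = 3 × 3
= 9.0

9.0


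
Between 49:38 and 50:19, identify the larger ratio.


49/38 = 1.2895
50/19 = 2.6316
1.2895 < 2.6316, so 49:38 is less
= 50:19

50:19


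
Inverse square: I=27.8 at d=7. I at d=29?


I₁d₁² = I₂d₂²
I₂ = I₁ × (d₁/d₂)²
= 27.8 × (7/29)²
= 27.8 × 49/841
= 1362.2/841
≈ 1.6197

1.6197


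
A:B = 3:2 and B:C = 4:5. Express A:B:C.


Match B: multiply A:B by 4 → 12:8
Multiply B:C by 2 → 8:10
Combined: 12:8:10
GCD = 2
= 6:4:5

6:4:5


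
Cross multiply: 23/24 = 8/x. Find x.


Cross multiply: 23 × x = 24 × 8
23x = 192
x = 192 / 23
= 8.35

8.35


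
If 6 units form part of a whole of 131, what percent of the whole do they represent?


Percentage = (part / whole) × 100
= (6 / 131) × 100
≈ 4.58%

4.58%


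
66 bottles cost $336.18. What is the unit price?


Unit rate = total / quantity
= 336.18 / 66
= $5.09 per unit

$5.09 per unit


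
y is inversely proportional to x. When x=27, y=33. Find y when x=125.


Inverse proportion: x × y = constant
k = 27 × 33 = 891
y₂ = k / 125 = 891 / 125
= 7.13

7.13


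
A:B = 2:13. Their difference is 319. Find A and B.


Let A = 2k, B = 13k.
13k - 2k = 319
11k = 319 → k = 319/11 = 29
A = 2×29 = 58, B = 13×29 = 377
= A = 58, B = 377

A = 58, B = 377


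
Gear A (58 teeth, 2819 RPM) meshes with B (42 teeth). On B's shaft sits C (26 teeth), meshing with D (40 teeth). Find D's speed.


Stage 1: RPM_B = RPM_A × t_A/t_B = 2819 × 58/42 = 163502/42 ≈ 3892.90
B and C share a shaft → RPM_C = RPM_B
Stage 2: RPM_D = RPM_C × t_C/t_D = RPM_A × (t_A×t_C)/(t_B×t_D)
Overall ratio = (58×26)/(42×40) = 1508/1680
RPM_D = 2819 × 1508/1680 = 4251052/1680
≈ 2530.39 RPM

2530.39 RPM


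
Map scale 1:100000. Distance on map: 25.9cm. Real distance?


Real distance = map distance × scale
= 25.9cm × 100000
= 2590000 cm = 25900.0 m
= 25.900 km

25.900 km


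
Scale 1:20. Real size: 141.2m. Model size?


Model size = real / scale
= 141.2 / 20
= 7.0600 m

7.0600 m


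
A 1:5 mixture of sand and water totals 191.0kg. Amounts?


Total parts = 1 + 5 = 6
sand: 191.0 × 1/6 = 31.8kg
water: 191.0 × 5/6 = 159.2kg
= 31.8kg and 159.2kg

31.8kg and 159.2kg


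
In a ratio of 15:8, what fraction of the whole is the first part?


Total parts = 15 + 8 = 23
First part: 15/23 = 15/23
= 15/23

15/23


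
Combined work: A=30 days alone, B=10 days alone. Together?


Rate of A = 1/30 per day
Rate of B = 1/10 per day
Combined rate = 1/30 + 1/10 = 40/300 ≈ 0.1333 per day
Days = 1 / combined rate = 300/40
= 7.50 days

7.50 days


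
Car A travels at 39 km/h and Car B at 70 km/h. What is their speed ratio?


Ratio = 39:70
GCD = 1
Simplified = 39:70
Time ratio (same distance) = 70:39
Speed ratio = 39:70

39:70


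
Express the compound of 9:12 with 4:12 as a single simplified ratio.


Compound ratio = (9×4) : (12×12)
= 36:144
GCD = 36
= 1:4

1:4


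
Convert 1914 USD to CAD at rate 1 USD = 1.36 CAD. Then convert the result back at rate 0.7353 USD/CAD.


Amount × rate = 1914 × 1.36 = 2603.04 CAD
Round-trip: 2603.04 × 0.7353 = 1914.02 USD
= 2603.04 CAD, then 1914.02 USD

2603.04 CAD, then 1914.02 USD


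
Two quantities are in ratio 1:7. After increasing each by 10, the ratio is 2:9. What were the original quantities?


Let A = 1k, B = 7k.
(1k + 10) / (7k + 10) = 2/9
Cross-multiply: 9(1k + 10) = 2(7k + 10)
9k + 90 = 14k + 20
9k - 14k = 20 - 90
-5k = -70
k = -70/-5 = 14
A = 1×14 = 14, B = 7×14 = 98
= A = 14, B = 98

A = 14, B = 98


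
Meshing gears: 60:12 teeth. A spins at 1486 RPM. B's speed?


Gear ratio = 60:12 = 5:1
RPM_B = RPM_A × (teeth_A / teeth_B)
= 1486 × (60/12)
= 7430.0 RPM

7430.0 RPM


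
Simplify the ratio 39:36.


GCD(39, 36) = 3
39/3 : 36/3
= 13:12

13:12


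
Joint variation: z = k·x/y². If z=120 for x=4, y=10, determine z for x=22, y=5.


z = k·x/y²
Solve for k using the known point: k = z·y²/x = 120×100/4 = 12000/4 = 3000.0000
Now evaluate at x=22, y=5:
z = k × 22 / 25 = (12000 × 22) / (4 × 25) = 264000/100
= 2640.0000

2640.0000


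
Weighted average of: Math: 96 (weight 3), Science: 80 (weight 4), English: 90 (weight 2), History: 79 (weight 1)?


Numerator = 96×3 + 80×4 + 90×2 + 79×1
= 288 + 320 + 180 + 79
= 867
Total weight = 10
Weighted avg = 867/10
= 86.70

86.70


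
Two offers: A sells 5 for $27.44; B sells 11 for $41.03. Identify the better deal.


Deal A: $27.44/5 = $5.4880/unit
Deal B: $41.03/11 = $3.7300/unit
B is cheaper per unit
= Deal B

Deal B


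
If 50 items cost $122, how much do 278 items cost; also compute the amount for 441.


Direct proportion: y/x = constant
k = 122/50 = 2.4400
y at x=278: k × 278 = 122 × 278 / 50 = 33916/50 = 678.32
y at x=441: k × 441 = 122 × 441 / 50 = 53802/50 = 1076.04
= 678.32 and 1076.04

678.32 and 1076.04


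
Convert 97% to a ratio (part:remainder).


97% means 97 parts out of 100; remainder = 3
Part : remainder = 97:3
GCD = 1
= 97:3

97:3


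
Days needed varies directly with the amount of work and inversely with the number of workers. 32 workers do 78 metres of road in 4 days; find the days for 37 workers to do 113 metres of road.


Days ∝ work / workers, so d₂ = d₁ × (m₁/m₂) × (w₂/w₁)
Workers factor (inverse): 32/37 ≈ 0.8649
Work factor (direct): 113/78 ≈ 1.4487
d₂ = 4 × 32/37 × 113/78 = (4 × 32 × 113) / (37 × 78) = 14464/2886
≈ 5.01 days

5.01 days


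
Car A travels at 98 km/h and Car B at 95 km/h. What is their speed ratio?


Ratio = 98:95
GCD = 1
Simplified = 98:95
Time ratio (same distance) = 95:98
Speed ratio = 98:95

98:95


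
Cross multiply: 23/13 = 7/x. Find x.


Cross multiply: 23 × x = 13 × 7
23x = 91
x = 91 / 23
= 3.96

3.96


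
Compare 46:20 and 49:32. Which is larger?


46/20 = 2.3000
49/32 = 1.5312
2.3000 > 1.5312, so 46:20 is greater
= 46:20

46:20


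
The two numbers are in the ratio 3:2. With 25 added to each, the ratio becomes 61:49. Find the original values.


Let A = 3k, B = 2k.
(3k + 25) / (2k + 25) = 61/49
Cross-multiply: 49(3k + 25) = 61(2k + 25)
147k + 1225 = 122k + 1525
147k - 122k = 1525 - 1225
25k = 300
k = 300/25 = 12
A = 3×12 = 36, B = 2×12 = 24
= A = 36, B = 24

A = 36, B = 24


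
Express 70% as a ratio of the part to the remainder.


70% means 70 parts out of 100; remainder = 30
Part : remainder = 70:30
GCD = 10
= 7:3

7:3


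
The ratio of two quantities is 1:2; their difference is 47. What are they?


Let A = 1k, B = 2k.
2k - 1k = 47
1k = 47 → k = 47/1 = 47
A = 1×47 = 47, B = 2×47 = 94
= A = 47, B = 94

A = 47, B = 94


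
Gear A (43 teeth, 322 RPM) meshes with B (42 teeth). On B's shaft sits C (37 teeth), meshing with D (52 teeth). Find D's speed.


Stage 1: RPM_B = RPM_A × t_A/t_B = 322 × 43/42 = 13846/42 ≈ 329.67
B and C share a shaft → RPM_C = RPM_B
Stage 2: RPM_D = RPM_C × t_C/t_D = RPM_A × (t_A×t_C)/(t_B×t_D)
Overall ratio = (43×37)/(42×52) = 1591/2184
RPM_D = 322 × 1591/2184 = 512302/2184
≈ 234.57 RPM

234.57 RPM


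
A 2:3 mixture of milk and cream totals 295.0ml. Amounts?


Total parts = 2 + 3 = 5
milk: 295.0 × 2/5 = 118.0ml
cream: 295.0 × 3/5 = 177.0ml
= 118.0ml and 177.0ml

118.0ml and 177.0ml


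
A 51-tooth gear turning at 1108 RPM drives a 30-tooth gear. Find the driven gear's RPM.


Gear ratio = 51:30 = 17:10
RPM_B = RPM_A × (teeth_A / teeth_B)
= 1108 × (51/30)
= 1883.6 RPM

1883.6 RPM


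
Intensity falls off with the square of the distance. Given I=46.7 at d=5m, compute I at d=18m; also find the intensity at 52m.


I₁d₁² = I₂d₂²
I at 18m = 46.7 × (5/18)² = 46.7 × 25/324 = 1167.5/324 ≈ 3.6034
I at 52m = 46.7 × (5/52)² = 46.7 × 25/2704 = 1167.5/2704 ≈ 0.4318
= 3.6034 and 0.4318

3.6034 and 0.4318


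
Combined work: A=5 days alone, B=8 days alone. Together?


Rate of A = 1/5 per day
Rate of B = 1/8 per day
Combined rate = 1/5 + 1/8 = 13/40 = 0.3250 per day
Days = 1 / combined rate = 40/13
≈ 3.08 days

3.08 days


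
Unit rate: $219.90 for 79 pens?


Unit rate = total / quantity
= 219.90 / 79
= $2.78 per unit

$2.78 per unit


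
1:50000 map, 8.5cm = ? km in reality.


Real distance = map distance × scale
= 8.5cm × 50000
= 425000 cm = 4250.0 m
= 4.250 km

4.250 km


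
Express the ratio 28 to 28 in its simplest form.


GCD(28, 28) = 28
28/28 : 28/28
= 1:1

1:1


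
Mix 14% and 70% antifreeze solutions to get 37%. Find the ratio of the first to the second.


Let x parts of 14% mix with y parts of 70%.
14x + 70y = 37(x + y)
14x + 70y = 37x + 37y
x(14 - 37) = y(37 - 70)
x/y = (70 - 37)/(37 - 14) = 33/23
Simplify: 33:23
= 33:23

33:23


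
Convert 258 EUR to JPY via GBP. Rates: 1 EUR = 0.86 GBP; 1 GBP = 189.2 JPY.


Step 1: 258 EUR × 0.86 = 221.88 GBP
Step 2: 221.88 GBP × 189.2 = 41979.70 JPY
Implied rate EUR→JPY = 0.86 × 189.2 = 162.7120
= 41979.70 JPY

41979.70 JPY


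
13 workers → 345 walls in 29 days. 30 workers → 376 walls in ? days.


Days ∝ work / workers, so d₂ = d₁ × (m₁/m₂) × (w₂/w₁)
Workers factor (inverse): 13/30 ≈ 0.4333
Work factor (direct): 376/345 ≈ 1.0899
d₂ = 29 × 13/30 × 376/345 = (29 × 13 × 376) / (30 × 345) = 141752/10350
≈ 13.70 days

13.70 days


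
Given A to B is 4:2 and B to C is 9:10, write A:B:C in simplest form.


Match B: multiply A:B by 9 → 36:18
Multiply B:C by 2 → 18:20
Combined: 36:18:20
GCD = 2
= 18:9:10

18:9:10


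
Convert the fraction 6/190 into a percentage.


Percentage = (part / whole) × 100
= (6 / 190) × 100
≈ 3.16%

3.16%


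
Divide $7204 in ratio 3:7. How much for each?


Total parts = 3 + 7 = 10
Part 1: 7204 × 3/10 = 2161.20
Part 2: 7204 × 7/10 = 5042.80
= Part 1: $2161.20, Part 2: $5042.80

Part 1: $2161.20, Part 2: $5042.80


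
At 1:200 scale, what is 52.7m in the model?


Model size = real / scale
= 52.7 / 200
= 0.2635 m

0.2635 m


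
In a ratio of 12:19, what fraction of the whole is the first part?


Total parts = 12 + 19 = 31
First part: 12/31 = 12/31
= 12/31

12/31


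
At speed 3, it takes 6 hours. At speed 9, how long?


Inverse proportion: x × y = constant
k = 3 × 6 = 18
y₂ = k / 9 = 18 / 9
= 2.00

2.00


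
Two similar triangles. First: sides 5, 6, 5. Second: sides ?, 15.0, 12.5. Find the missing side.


Scale factor = 15.0/6 = 2.5
Missing side = 5 × 2.5
= 12.5

12.5


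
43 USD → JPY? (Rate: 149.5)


Amount × rate = 43 × 149.5
= 6428.50 JPY

6428.50 JPY


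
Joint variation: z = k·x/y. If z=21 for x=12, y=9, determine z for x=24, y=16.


z = k·x/y
Solve for k using the known point: k = z·y/x = 21×9/12 = 189/12 = 15.7500
Now evaluate at x=24, y=16:
z = k × 24 / 16 = (189 × 24) / (12 × 16) = 4536/192
= 23.6250

23.6250


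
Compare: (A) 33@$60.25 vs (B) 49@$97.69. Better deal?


Deal A: $60.25/33 = $1.8258/unit
Deal B: $97.69/49 = $1.9937/unit
A is cheaper per unit
= Deal A

Deal A


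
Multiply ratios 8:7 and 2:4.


Compound ratio = (8×2) : (7×4)
= 16:28
GCD = 4
= 4:7

4:7


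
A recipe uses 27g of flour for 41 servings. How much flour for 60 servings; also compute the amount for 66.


Direct proportion: y/x = constant
k = 27/41 ≈ 0.6585
y at x=60: k × 60 = 27 × 60 / 41 = 1620/41 ≈ 39.51
y at x=66: k × 66 = 27 × 66 / 41 = 1782/41 ≈ 43.46
= 39.51 and 43.46

39.51 and 43.46


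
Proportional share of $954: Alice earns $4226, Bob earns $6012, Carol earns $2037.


Total income = 4226 + 6012 + 2037 = $12275
Alice: $954 × 4226/12275 = $328.44
Bob: $954 × 6012/12275 = $467.25
Carol: $954 × 2037/12275 = $158.31
= Alice: $328.44, Bob: $467.25, Carol: $158.31

Alice: $328.44, Bob: $467.25, Carol: $158.31


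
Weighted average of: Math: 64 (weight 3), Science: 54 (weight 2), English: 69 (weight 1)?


Numerator = 64×3 + 54×2 + 69×1
= 192 + 108 + 69
= 369
Total weight = 6
Weighted avg = 369/6
= 61.50

61.50


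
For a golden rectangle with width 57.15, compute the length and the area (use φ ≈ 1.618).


φ = (1 + √5) / 2 ≈ 1.618
Length = width × φ = 57.15 × 1.618 = 92.4687
≈ 92.47
Area = width × length = 57.15 × 92.4687 = 5284.586205 ≈ 5284.59
= Length: 92.47, Area: 5284.59

Length: 92.47, Area: 5284.59


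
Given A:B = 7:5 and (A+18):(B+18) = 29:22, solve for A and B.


Let A = 7k, B = 5k.
(7k + 18) / (5k + 18) = 29/22
Cross-multiply: 22(7k + 18) = 29(5k + 18)
154k + 396 = 145k + 522
154k - 145k = 522 - 396
9k = 126
k = 126/9 = 14
A = 7×14 = 98, B = 5×14 = 70
= A = 98, B = 70

A = 98, B = 70


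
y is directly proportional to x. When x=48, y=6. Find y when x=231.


Direct proportion: y/x = constant
k = 6/48 = 0.1250
y₂ = k × 231 = 6 × 231 / 48 = 1386/48
≈ 28.88

28.88


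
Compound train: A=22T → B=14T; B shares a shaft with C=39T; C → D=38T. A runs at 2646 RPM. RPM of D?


Stage 1: RPM_B = RPM_A × t_A/t_B = 2646 × 22/14 = 58212/14 = 4158.00
B and C share a shaft → RPM_C = RPM_B
Stage 2: RPM_D = RPM_C × t_C/t_D = RPM_A × (t_A×t_C)/(t_B×t_D)
Overall ratio = (22×39)/(14×38) = 858/532
RPM_D = 2646 × 858/532 = 2270268/532
≈ 4267.42 RPM

4267.42 RPM


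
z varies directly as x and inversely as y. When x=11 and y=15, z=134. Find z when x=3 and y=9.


z = k·x/y
Solve for k using the known point: k = z·y/x = 134×15/11 = 2010/11 ≈ 182.7273
Now evaluate at x=3, y=9:
z = k × 3 / 9 = (2010 × 3) / (11 × 9) = 6030/99
≈ 60.9091

60.9091


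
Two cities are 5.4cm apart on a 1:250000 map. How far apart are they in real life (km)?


Real distance = map distance × scale
= 5.4cm × 250000
= 1350000 cm = 13500.0 m
= 13.500 km

13.500 km


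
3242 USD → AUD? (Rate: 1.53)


Amount × rate = 3242 × 1.53
= 4960.26 AUD

4960.26 AUD


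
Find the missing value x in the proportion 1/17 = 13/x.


Cross multiply: 1 × x = 17 × 13
1x = 221
x = 221 / 1
= 221.00

221.00


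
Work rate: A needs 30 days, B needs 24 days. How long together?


Rate of A = 1/30 per day
Rate of B = 1/24 per day
Combined rate = 1/30 + 1/24 = 54/720 = 0.0750 per day
Days = 1 / combined rate = 720/54
≈ 13.33 days

13.33 days


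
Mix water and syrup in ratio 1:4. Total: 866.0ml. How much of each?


Total parts = 1 + 4 = 5
water: 866.0 × 1/5 = 173.2ml
syrup: 866.0 × 4/5 = 692.8ml
= 173.2ml and 692.8ml

173.2ml and 692.8ml


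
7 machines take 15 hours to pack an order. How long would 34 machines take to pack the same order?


Inverse proportion: x × y = constant
k = 7 × 15 = 105
y₂ = k / 34 = 105 / 34
= 3.09

3.09


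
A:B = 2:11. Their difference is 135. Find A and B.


Let A = 2k, B = 11k.
11k - 2k = 135
9k = 135 → k = 135/9 = 15
A = 2×15 = 30, B = 11×15 = 165
= A = 30, B = 165

A = 30, B = 165


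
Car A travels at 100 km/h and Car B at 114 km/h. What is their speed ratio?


Ratio = 100:114
GCD = 2
Simplified = 50:57
Time ratio (same distance) = 57:50
Speed ratio = 50:57

50:57


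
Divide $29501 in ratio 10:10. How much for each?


Total parts = 10 + 10 = 20
Part 1: 29501 × 10/20 = 14750.50
Part 2: 29501 × 10/20 = 14750.50
= Part 1: $14750.50, Part 2: $14750.50

Part 1: $14750.50, Part 2: $14750.50


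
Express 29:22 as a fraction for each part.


Total parts = 29 + 22 = 51
First part: 29/51 = 29/51
Second part: 22/51 = 22/51
= 29/51 and 22/51

29/51 and 22/51


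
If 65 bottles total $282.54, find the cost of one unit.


Unit rate = total / quantity
= 282.54 / 65
= $4.35 per unit

$4.35 per unit


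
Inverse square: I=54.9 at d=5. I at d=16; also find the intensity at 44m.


I₁d₁² = I₂d₂²
I at 16m = 54.9 × (5/16)² = 54.9 × 25/256 = 1372.5/256 ≈ 5.3613
I at 44m = 54.9 × (5/44)² = 54.9 × 25/1936 = 1372.5/1936 ≈ 0.7089
= 5.3613 and 0.7089

5.3613 and 0.7089


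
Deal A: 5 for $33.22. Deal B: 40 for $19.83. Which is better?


Deal A: $33.22/5 = $6.6440/unit
Deal B: $19.83/40 = $0.4958/unit
B is cheaper per unit
= Deal B

Deal B


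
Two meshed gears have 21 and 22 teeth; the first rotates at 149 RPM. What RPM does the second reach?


Gear ratio = 21:22 = 21:22
RPM_B = RPM_A × (teeth_A / teeth_B)
= 149 × (21/22)
= 142.2 RPM

142.2 RPM


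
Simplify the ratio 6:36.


GCD(6, 36) = 6
6/6 : 36/6
= 1:6

1:6


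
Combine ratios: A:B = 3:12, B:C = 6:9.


Match B: multiply A:B by 6 → 18:72
Multiply B:C by 12 → 72:108
Combined: 18:72:108
GCD = 18
= 1:4:6

1:4:6


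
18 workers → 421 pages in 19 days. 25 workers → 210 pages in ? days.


Days ∝ work / workers, so d₂ = d₁ × (m₁/m₂) × (w₂/w₁)
Workers factor (inverse): 18/25 = 0.7200
Work factor (direct): 210/421 ≈ 0.4988
d₂ = 19 × 18/25 × 210/421 = (19 × 18 × 210) / (25 × 421) = 71820/10525
≈ 6.82 days

6.82 days


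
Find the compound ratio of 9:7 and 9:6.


Compound ratio = (9×9) : (7×6)
= 81:42
GCD = 3
= 27:14

27:14


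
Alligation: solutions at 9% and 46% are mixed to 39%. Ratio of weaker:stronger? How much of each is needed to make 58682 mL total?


Let x parts of 9% mix with y parts of 46%.
9x + 46y = 39(x + y)
9x + 46y = 39x + 39y
x(9 - 39) = y(39 - 46)
x/y = (46 - 39)/(39 - 9) = 7/30
Simplify: 7:30
Total parts = 37; one part = 58682/37 = 1586.00 mL
9% solution: 7×1586.00 = 11102.00 mL
46% solution: 30×1586.00 = 47580.00 mL
= ratio 7:30; 11102.00 mL and 47580.00 mL

ratio 7:30; 11102.00 mL and 47580.00 mL


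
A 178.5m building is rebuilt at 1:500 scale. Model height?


Model size = real / scale
= 178.5 / 500
= 0.3570 m

0.3570 m


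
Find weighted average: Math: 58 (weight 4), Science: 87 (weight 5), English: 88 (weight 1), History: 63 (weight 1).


Numerator = 58×4 + 87×5 + 88×1 + 63×1
= 232 + 435 + 88 + 63
= 818
Total weight = 11
Weighted avg = 818/11
= 74.36

74.36


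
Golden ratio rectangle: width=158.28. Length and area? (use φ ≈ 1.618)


φ = (1 + √5) / 2 ≈ 1.618
Length = width × φ = 158.28 × 1.618 = 256.09704
≈ 256.10
Area = width × length = 158.28 × 256.09704 = 40535.0394912 ≈ 40535.04
= Length: 256.10, Area: 40535.04

Length: 256.10, Area: 40535.04


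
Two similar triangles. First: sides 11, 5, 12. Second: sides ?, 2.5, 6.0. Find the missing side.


Scale factor = 2.5/5 = 0.5
Missing side = 11 × 0.5
= 5.5

5.5


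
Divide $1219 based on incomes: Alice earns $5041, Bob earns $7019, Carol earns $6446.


Total income = 5041 + 7019 + 6446 = $18506
Alice: $1219 × 5041/18506 = $332.05
Bob: $1219 × 7019/18506 = $462.35
Carol: $1219 × 6446/18506 = $424.60
= Alice: $332.05, Bob: $462.35, Carol: $424.60

Alice: $332.05, Bob: $462.35, Carol: $424.60


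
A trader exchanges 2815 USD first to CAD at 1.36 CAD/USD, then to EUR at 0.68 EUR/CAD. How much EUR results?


Step 1: 2815 USD × 1.36 = 3828.40 CAD
Step 2: 3828.40 CAD × 0.68 = 2603.31 EUR
Implied rate USD→EUR = 1.36 × 0.68 = 0.9248
= 2603.31 EUR

2603.31 EUR


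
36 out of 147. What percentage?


Percentage = (part / whole) × 100
= (36 / 147) × 100
≈ 24.49%

24.49%


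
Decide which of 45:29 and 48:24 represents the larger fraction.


45/29 = 1.5517
48/24 = 2.0000
1.5517 < 2.0000, so 45:29 is less
= 48:24

48:24


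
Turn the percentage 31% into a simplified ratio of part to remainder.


31% means 31 parts out of 100; remainder = 69
Part : remainder = 31:69
GCD = 1
= 31:69

31:69


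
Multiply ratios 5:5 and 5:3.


Compound ratio = (5×5) : (5×3)
= 25:15
GCD = 5
= 5:3

5:3


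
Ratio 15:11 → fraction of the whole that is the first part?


Total parts = 15 + 11 = 26
First part: 15/26 = 15/26
= 15/26

15/26


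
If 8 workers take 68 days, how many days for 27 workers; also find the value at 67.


Inverse proportion: x × y = constant
k = 8 × 68 = 544
At x=27: k/27 = 20.15
At x=67: k/67 = 8.12
= 20.15 and 8.12

20.15 and 8.12


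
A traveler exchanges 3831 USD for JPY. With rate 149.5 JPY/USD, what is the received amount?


Amount × rate = 3831 × 149.5
= 572734.50 JPY

572734.50 JPY


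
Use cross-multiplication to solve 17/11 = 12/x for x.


Cross multiply: 17 × x = 11 × 12
17x = 132
x = 132 / 17
= 7.76

7.76


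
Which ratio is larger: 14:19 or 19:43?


14/19 = 0.7368
19/43 = 0.4419
0.7368 > 0.4419, so 14:19 is greater
= 14:19

14:19


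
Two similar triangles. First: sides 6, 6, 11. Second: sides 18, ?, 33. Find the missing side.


Scale factor = 18/6 = 3
Missing side = 6 × 3
= 18.0

18.0


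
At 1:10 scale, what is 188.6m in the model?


Model size = real / scale
= 188.6 / 10
= 18.8600 m

18.8600 m


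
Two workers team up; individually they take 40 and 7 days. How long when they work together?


Rate of A = 1/40 per day
Rate of B = 1/7 per day
Combined rate = 1/40 + 1/7 = 47/280 ≈ 0.1679 per day
Days = 1 / combined rate = 280/47
≈ 5.96 days

5.96 days


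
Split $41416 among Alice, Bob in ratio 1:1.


Total parts = 1 + 1 = 2
Alice: 41416 × 1/2 = 20708.00
Bob: 41416 × 1/2 = 20708.00
= Alice: $20708.00, Bob: $20708.00

Alice: $20708.00, Bob: $20708.00


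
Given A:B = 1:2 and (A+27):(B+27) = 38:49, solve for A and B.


Let A = 1k, B = 2k.
(1k + 27) / (2k + 27) = 38/49
Cross-multiply: 49(1k + 27) = 38(2k + 27)
49k + 1323 = 76k + 1026
49k - 76k = 1026 - 1323
-27k = -297
k = -297/-27 = 11
A = 1×11 = 11, B = 2×11 = 22
= A = 11, B = 22

A = 11, B = 22


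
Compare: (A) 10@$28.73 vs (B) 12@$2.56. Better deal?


Deal A: $28.73/10 = $2.8730/unit
Deal B: $2.56/12 = $0.2133/unit
B is cheaper per unit
= Deal B

Deal B


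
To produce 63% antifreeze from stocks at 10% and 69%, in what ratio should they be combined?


Let x parts of 10% mix with y parts of 69%.
10x + 69y = 63(x + y)
10x + 69y = 63x + 63y
x(10 - 63) = y(63 - 69)
x/y = (69 - 63)/(63 - 10) = 6/53
Simplify: 6:53
= 6:53

6:53


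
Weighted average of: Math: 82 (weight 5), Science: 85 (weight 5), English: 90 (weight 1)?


Numerator = 82×5 + 85×5 + 90×1
= 410 + 425 + 90
= 925
Total weight = 11
Weighted avg = 925/11
= 84.09

84.09


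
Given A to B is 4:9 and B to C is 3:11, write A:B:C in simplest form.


Match B: multiply A:B by 3 → 12:27
Multiply B:C by 9 → 27:99
Combined: 12:27:99
GCD = 3
= 4:9:33

4:9:33


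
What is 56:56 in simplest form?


GCD(56, 56) = 56
56/56 : 56/56
= 1:1

1:1


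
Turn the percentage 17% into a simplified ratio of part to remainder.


17% means 17 parts out of 100; remainder = 83
Part : remainder = 17:83
GCD = 1
= 17:83

17:83


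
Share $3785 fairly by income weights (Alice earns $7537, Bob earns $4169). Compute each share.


Total income = 7537 + 4169 = $11706
Alice: $3785 × 7537/11706 = $2437.00
Bob: $3785 × 4169/11706 = $1348.00
= Alice: $2437.00, Bob: $1348.00

Alice: $2437.00, Bob: $1348.00


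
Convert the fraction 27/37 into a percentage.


Percentage = (part / whole) × 100
= (27 / 37) × 100
≈ 72.97%

72.97%


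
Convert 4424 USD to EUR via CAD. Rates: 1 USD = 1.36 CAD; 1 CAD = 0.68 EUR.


Step 1: 4424 USD × 1.36 = 6016.64 CAD
Step 2: 6016.64 CAD × 0.68 = 4091.32 EUR
Implied rate USD→EUR = 1.36 × 0.68 = 0.9248
= 4091.32 EUR

4091.32 EUR


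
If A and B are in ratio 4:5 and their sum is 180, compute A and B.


Let A = 4k, B = 5k.
4k + 5k = 180
9k = 180 → k = 180/9 = 20
A = 4×20 = 80, B = 5×20 = 100
= A = 80, B = 100

A = 80, B = 100


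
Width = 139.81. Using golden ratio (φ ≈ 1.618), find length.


φ = (1 + √5) / 2 ≈ 1.618
Length = width × φ = 139.81 × 1.618 = 226.21258
≈ 226.21

226.21


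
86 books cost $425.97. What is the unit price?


Unit rate = total / quantity
= 425.97 / 86
= $4.95 per unit

$4.95 per unit


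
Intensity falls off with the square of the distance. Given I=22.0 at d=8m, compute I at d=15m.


I₁d₁² = I₂d₂²
I₂ = I₁ × (d₁/d₂)²
= 22.0 × (8/15)²
= 22.0 × 64/225
= 1408/225
≈ 6.2578

6.2578


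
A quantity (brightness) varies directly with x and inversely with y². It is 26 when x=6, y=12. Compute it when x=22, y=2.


z = k·x/y²
Solve for k using the known point: k = z·y²/x = 26×144/6 = 3744/6 = 624.0000
Now evaluate at x=22, y=2:
z = k × 22 / 4 = (3744 × 22) / (6 × 4) = 82368/24
= 3432.0000

3432.0000


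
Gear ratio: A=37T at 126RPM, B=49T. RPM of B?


Gear ratio = 37:49 = 37:49
RPM_B = RPM_A × (teeth_A / teeth_B)
= 126 × (37/49)
= 95.1 RPM

95.1 RPM


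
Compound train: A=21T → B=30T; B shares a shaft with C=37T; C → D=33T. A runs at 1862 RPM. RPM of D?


Stage 1: RPM_B = RPM_A × t_A/t_B = 1862 × 21/30 = 39102/30 = 1303.40
B and C share a shaft → RPM_C = RPM_B
Stage 2: RPM_D = RPM_C × t_C/t_D = RPM_A × (t_A×t_C)/(t_B×t_D)
Overall ratio = (21×37)/(30×33) = 777/990
RPM_D = 1862 × 777/990 = 1446774/990
≈ 1461.39 RPM

1461.39 RPM


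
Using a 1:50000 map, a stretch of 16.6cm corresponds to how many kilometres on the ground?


Real distance = map distance × scale
= 16.6cm × 50000
= 830000 cm = 8300.0 m
= 8.300 km

8.300 km
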